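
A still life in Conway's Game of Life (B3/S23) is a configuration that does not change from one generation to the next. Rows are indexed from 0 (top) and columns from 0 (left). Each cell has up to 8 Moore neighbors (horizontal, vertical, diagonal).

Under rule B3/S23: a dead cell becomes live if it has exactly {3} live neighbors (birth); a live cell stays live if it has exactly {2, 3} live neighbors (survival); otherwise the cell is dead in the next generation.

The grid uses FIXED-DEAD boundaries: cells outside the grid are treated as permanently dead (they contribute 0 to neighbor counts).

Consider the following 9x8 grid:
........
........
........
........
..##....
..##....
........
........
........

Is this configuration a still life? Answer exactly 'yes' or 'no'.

Compute generation 1 and compare to generation 0 (given above):
Generation 1:
........
........
........
........
..##....
..##....
........
........
........
The grids are IDENTICAL -> still life.

Answer: yes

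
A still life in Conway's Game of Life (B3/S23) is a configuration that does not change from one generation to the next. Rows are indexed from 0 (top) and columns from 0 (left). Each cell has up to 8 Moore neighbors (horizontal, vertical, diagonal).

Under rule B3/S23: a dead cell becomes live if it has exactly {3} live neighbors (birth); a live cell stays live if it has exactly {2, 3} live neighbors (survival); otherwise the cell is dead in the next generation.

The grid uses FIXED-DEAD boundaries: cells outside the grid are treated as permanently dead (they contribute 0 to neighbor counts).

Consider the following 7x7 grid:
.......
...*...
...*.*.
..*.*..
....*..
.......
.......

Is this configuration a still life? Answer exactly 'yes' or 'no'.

Answer: no

Derivation:
Compute generation 1 and compare to generation 0 (given above):
Generation 1:
.......
....*..
..**...
....**.
...*...
.......
.......
Cell (1,3) differs: gen0=1 vs gen1=0 -> NOT a still life.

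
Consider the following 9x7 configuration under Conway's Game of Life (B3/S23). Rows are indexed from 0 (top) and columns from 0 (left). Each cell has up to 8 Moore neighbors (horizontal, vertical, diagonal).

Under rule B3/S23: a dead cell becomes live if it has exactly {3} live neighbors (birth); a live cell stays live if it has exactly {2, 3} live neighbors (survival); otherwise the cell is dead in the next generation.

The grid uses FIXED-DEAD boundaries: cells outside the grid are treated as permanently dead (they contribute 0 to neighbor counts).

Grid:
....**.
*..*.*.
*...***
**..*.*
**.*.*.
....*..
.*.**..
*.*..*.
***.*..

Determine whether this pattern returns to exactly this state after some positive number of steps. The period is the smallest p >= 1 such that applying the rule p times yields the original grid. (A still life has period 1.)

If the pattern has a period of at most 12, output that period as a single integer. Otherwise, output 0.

Simulating and comparing each generation to the original:
Gen 0 (original, given above): 28 live cells
Gen 1: 27 live cells, differs from original
Gen 2: 21 live cells, differs from original
Gen 3: 14 live cells, differs from original
Gen 4: 14 live cells, differs from original
Gen 5: 17 live cells, differs from original
Gen 6: 18 live cells, differs from original
Gen 7: 20 live cells, differs from original
Gen 8: 20 live cells, differs from original
Gen 9: 20 live cells, differs from original
Gen 10: 17 live cells, differs from original
Gen 11: 19 live cells, differs from original
Gen 12: 20 live cells, differs from original
No period found within 12 steps.

Answer: 0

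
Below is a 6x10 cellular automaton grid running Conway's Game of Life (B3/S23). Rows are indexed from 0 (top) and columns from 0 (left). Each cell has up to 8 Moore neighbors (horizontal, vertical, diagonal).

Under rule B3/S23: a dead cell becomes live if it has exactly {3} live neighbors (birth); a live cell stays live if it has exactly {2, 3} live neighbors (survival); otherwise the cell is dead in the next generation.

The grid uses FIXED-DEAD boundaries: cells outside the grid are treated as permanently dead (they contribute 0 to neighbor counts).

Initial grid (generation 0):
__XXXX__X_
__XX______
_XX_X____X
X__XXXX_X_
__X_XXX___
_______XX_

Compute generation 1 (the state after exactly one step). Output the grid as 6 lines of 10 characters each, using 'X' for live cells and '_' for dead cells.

Simulating step by step:
Generation 0 (given above): 23 live cells
Generation 1: 10 live cells
(generation 1 grid is the final answer)

Answer: __X_X_____
_____X____
_X________
______XX__
________X_
_____XXX__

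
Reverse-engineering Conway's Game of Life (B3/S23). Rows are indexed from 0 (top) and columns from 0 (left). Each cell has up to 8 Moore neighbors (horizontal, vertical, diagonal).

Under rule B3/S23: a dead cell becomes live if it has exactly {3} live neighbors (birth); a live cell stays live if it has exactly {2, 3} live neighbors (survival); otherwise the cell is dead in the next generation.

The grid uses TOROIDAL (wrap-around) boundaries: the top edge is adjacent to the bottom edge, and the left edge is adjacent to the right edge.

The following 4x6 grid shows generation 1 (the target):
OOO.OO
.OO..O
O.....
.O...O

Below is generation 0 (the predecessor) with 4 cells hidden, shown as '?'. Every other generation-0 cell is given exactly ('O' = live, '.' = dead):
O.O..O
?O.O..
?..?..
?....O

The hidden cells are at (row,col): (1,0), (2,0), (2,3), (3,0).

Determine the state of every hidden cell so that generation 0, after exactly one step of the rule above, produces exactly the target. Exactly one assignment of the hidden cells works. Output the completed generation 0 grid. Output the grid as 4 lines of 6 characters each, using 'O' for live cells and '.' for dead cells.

Answer: O.O..O
.O.O..
O.....
.....O

Derivation:
Hidden generation-0 cells (in order): (1,0), (2,0), (2,3), (3,0).
A hidden cell only influences target cells in its own 3x3 neighborhood. Try each of the 2^4 = 16 assignments, step the completed generation 0 forward once under B3/S23, and compare with the target:
  (1,0)=. (2,0)=. (2,3)=. (3,0)=. -> step gives (1,0)='O' but target has '.' -> reject
  (1,0)=. (2,0)=. (2,3)=. (3,0)=O -> step gives (0,0)='.' but target has 'O' -> reject
  (1,0)=. (2,0)=. (2,3)=O (3,0)=. -> step gives (1,0)='O' but target has '.' -> reject
  (1,0)=. (2,0)=. (2,3)=O (3,0)=O -> step gives (0,0)='.' but target has 'O' -> reject
  (1,0)=. (2,0)=O (2,3)=. (3,0)=. -> step reproduces the target at every cell -> ACCEPT
  (1,0)=. (2,0)=O (2,3)=. (3,0)=O -> step gives (0,0)='.' but target has 'O' -> reject
  (1,0)=. (2,0)=O (2,3)=O (3,0)=. -> step gives (1,2)='.' but target has 'O' -> reject
  (1,0)=. (2,0)=O (2,3)=O (3,0)=O -> step gives (0,0)='.' but target has 'O' -> reject
  (1,0)=O (2,0)=. (2,3)=. (3,0)=. -> step gives (0,0)='.' but target has 'O' -> reject
  (1,0)=O (2,0)=. (2,3)=. (3,0)=O -> step gives (0,0)='.' but target has 'O' -> reject
  (1,0)=O (2,0)=. (2,3)=O (3,0)=. -> step gives (0,0)='.' but target has 'O' -> reject
  (1,0)=O (2,0)=. (2,3)=O (3,0)=O -> step gives (0,0)='.' but target has 'O' -> reject
  (1,0)=O (2,0)=O (2,3)=. (3,0)=. -> step gives (0,0)='.' but target has 'O' -> reject
  (1,0)=O (2,0)=O (2,3)=. (3,0)=O -> step gives (0,0)='.' but target has 'O' -> reject
  (1,0)=O (2,0)=O (2,3)=O (3,0)=. -> step gives (0,0)='.' but target has 'O' -> reject
  (1,0)=O (2,0)=O (2,3)=O (3,0)=O -> step gives (0,0)='.' but target has 'O' -> reject
Unique solution: (1,0)=dead, (2,0)=live, (2,3)=dead, (3,0)=dead.
Check: live-neighbor counts of every cell in the completed generation 0:
332232
433123
222122
431123
Applying B3/S23 to generation 0 with these counts gives:
OOO.OO
.OO..O
O.....
.O...O
which matches the target exactly.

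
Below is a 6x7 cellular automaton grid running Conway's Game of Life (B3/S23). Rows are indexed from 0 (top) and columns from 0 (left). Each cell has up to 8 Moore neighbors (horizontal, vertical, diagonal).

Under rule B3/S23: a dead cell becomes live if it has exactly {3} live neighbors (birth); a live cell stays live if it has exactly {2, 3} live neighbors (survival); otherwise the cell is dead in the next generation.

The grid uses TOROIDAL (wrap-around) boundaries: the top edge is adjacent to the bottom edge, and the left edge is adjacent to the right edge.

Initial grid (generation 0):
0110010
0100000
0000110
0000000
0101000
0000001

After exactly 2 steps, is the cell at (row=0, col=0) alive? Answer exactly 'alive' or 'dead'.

Simulating step by step:
Generation 0 (given above): 9 live cells
Generation 1: 10 live cells
1110000
0110110
0000000
0000100
0000000
1100000
Generation 2: 10 live cells
0001001
1011000
0001110
0000000
0000000
1010000

Cell (0,0) at generation 2: 0 -> dead

Answer: dead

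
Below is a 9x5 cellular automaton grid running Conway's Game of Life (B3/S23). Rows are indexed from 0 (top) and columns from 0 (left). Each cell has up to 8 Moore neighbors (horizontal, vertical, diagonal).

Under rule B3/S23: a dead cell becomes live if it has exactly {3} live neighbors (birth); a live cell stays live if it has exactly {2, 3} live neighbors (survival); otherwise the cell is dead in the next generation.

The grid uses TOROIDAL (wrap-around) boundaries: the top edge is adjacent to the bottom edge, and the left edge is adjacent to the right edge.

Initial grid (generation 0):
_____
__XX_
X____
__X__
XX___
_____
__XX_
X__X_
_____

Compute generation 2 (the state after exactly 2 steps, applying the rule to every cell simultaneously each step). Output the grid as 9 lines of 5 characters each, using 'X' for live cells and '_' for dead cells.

Simulating step by step:
Generation 0 (given above): 10 live cells
Generation 1: 13 live cells
_____
_____
_XXX_
X____
_X___
_XX__
__XXX
__XXX
_____
Generation 2: 14 live cells
(generation 2 grid is the final answer)

Answer: _____
__X__
_XX__
X____
XXX__
XX___
X___X
__X_X
___X_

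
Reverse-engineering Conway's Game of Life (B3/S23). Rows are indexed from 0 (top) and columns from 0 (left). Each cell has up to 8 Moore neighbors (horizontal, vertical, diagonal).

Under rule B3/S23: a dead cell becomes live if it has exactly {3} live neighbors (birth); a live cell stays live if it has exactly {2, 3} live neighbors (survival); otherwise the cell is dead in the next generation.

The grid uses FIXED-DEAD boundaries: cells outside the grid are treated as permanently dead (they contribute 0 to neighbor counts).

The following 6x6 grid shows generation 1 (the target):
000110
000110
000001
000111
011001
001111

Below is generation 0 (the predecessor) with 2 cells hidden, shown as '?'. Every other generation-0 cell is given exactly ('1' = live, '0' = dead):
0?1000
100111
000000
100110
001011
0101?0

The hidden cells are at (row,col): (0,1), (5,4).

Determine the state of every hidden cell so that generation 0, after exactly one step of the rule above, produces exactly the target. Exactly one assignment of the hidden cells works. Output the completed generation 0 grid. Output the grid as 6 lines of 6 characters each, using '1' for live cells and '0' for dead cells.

Answer: 001000
100111
000000
100110
001011
010110

Derivation:
Hidden generation-0 cells (in order): (0,1), (5,4).
A hidden cell only influences target cells in its own 3x3 neighborhood. Try each of the 2^2 = 4 assignments, step the completed generation 0 forward once under B3/S23, and compare with the target:
  (0,1)=0 (5,4)=0 -> step gives (5,5)='0' but target has '1' -> reject
  (0,1)=0 (5,4)=1 -> step reproduces the target at every cell -> ACCEPT
  (0,1)=1 (5,4)=0 -> step gives (0,1)='1' but target has '0' -> reject
  (0,1)=1 (5,4)=1 -> step gives (0,1)='1' but target has '0' -> reject
Unique solution: (0,1)=dead, (5,4)=live.
Check: live-neighbor counts of every cell in the completed generation 0:
121332
022221
222453
022333
233653
113333
Applying B3/S23 to generation 0 with these counts gives:
000110
000110
000001
000111
011001
001111
which matches the target exactly.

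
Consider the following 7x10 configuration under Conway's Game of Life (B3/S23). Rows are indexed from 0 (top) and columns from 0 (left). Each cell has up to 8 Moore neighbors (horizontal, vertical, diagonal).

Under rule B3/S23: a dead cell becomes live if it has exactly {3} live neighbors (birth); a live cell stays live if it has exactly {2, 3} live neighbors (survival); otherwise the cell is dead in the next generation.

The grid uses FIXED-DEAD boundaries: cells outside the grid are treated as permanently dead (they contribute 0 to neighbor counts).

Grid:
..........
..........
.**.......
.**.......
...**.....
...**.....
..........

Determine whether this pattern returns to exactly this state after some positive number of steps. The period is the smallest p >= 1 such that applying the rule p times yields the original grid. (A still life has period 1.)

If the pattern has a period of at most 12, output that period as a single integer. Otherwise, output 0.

Simulating and comparing each generation to the original:
Gen 0 (original, given above): 8 live cells
Gen 1: 6 live cells, differs from original
Gen 2: 8 live cells, MATCHES original -> period = 2

Answer: 2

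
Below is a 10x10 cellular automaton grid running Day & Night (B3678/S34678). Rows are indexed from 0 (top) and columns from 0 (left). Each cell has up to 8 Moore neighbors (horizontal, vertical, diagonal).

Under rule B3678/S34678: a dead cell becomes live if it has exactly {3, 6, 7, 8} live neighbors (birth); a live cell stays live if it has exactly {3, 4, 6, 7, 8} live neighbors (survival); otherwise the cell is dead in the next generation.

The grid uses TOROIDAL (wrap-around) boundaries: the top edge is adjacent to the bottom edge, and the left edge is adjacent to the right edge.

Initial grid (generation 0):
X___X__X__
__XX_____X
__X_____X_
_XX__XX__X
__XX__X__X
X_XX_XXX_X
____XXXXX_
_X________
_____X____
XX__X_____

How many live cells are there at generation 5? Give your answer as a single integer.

Answer: 40

Derivation:
Simulating step by step:
Generation 0 (given above): 34 live cells
Generation 1: 35 live cells
X_X______X
_X_X____X_
X_X______X
XXX____XX_
___X_____X
_XXX__X__X
XXXXXX_XXX
____X__X__
XX________
_____X____
Generation 2: 34 live cells
_X________
_X________
XXXX___X_X
XXXX____X_
__XX___X_X
XXX__X_X_X
XX__XX_XXX
____XXX___
__________
_________X
Generation 3: 39 live cells
X_________
_X________
_XXX____XX
_XX_X__XX_
XXXXX_X__X
X_X____XX_
_XXXX_XXXX
X___XXXXXX
_____X____
__________
Generation 4: 39 live cells
__________
_X_______X
_X_X___XX_
XXXXXX_XX_
XX___X___X
_XXX_____X
_XXXX__XXX
XXX_X____X
____XX_XXX
__________
Generation 5: 40 live cells
__________
X_X_____X_
_XXX__XXX_
___XX__XX_
XXX___X__X
X_XX_____X
XXXXX___XX
_XXXX_X_X_
_X_X____XX
________X_
Population at generation 5: 40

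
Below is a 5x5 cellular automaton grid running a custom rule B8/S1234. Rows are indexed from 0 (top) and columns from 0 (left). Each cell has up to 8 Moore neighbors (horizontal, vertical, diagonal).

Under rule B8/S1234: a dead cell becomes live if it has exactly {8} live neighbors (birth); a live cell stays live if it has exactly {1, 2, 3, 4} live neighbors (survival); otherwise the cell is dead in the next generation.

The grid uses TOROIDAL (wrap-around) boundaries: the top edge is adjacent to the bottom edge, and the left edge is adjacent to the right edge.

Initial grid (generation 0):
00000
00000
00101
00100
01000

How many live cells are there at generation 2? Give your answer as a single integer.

Answer: 3

Derivation:
Simulating step by step:
Generation 0 (given above): 4 live cells
Generation 1: 3 live cells
00000
00000
00100
00100
01000
Generation 2: 3 live cells
00000
00000
00100
00100
01000
Population at generation 2: 3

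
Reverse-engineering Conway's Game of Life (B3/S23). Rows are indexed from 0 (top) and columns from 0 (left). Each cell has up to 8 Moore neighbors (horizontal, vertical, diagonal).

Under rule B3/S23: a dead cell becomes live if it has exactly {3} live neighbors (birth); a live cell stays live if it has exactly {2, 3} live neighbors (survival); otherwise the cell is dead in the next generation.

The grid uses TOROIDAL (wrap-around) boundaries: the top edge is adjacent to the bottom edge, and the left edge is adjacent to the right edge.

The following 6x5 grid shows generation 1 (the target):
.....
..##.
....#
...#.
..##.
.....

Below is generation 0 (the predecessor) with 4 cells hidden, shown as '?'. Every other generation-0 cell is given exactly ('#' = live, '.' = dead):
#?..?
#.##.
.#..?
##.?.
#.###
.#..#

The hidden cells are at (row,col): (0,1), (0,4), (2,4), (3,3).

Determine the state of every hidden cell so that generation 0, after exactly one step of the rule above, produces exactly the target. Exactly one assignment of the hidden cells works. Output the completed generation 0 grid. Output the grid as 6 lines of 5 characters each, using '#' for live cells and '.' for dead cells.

Answer: ##..#
#.##.
.#...
##...
#.###
.#..#

Derivation:
Hidden generation-0 cells (in order): (0,1), (0,4), (2,4), (3,3).
A hidden cell only influences target cells in its own 3x3 neighborhood. Try each of the 2^4 = 16 assignments, step the completed generation 0 forward once under B3/S23, and compare with the target:
  (0,1)=. (0,4)=. (2,4)=. (3,3)=. -> step gives (0,0)='#' but target has '.' -> reject
  (0,1)=. (0,4)=. (2,4)=. (3,3)=# -> step gives (0,0)='#' but target has '.' -> reject
  (0,1)=. (0,4)=. (2,4)=# (3,3)=. -> step gives (0,0)='#' but target has '.' -> reject
  (0,1)=. (0,4)=. (2,4)=# (3,3)=# -> step gives (0,0)='#' but target has '.' -> reject
  (0,1)=. (0,4)=# (2,4)=. (3,3)=. -> step gives (0,2)='#' but target has '.' -> reject
  (0,1)=. (0,4)=# (2,4)=. (3,3)=# -> step gives (0,2)='#' but target has '.' -> reject
  (0,1)=. (0,4)=# (2,4)=# (3,3)=. -> step gives (0,2)='#' but target has '.' -> reject
  (0,1)=. (0,4)=# (2,4)=# (3,3)=# -> step gives (0,2)='#' but target has '.' -> reject
  (0,1)=# (0,4)=. (2,4)=. (3,3)=. -> step gives (0,3)='#' but target has '.' -> reject
  (0,1)=# (0,4)=. (2,4)=. (3,3)=# -> step gives (0,3)='#' but target has '.' -> reject
  (0,1)=# (0,4)=. (2,4)=# (3,3)=. -> step gives (0,3)='#' but target has '.' -> reject
  (0,1)=# (0,4)=. (2,4)=# (3,3)=# -> step gives (0,3)='#' but target has '.' -> reject
  (0,1)=# (0,4)=# (2,4)=. (3,3)=. -> step reproduces the target at every cell -> ACCEPT
  (0,1)=# (0,4)=# (2,4)=. (3,3)=# -> step gives (2,3)='#' but target has '.' -> reject
  (0,1)=# (0,4)=# (2,4)=# (3,3)=. -> step gives (2,3)='#' but target has '.' -> reject
  (0,1)=# (0,4)=# (2,4)=# (3,3)=# -> step gives (2,4)='.' but target has '#' -> reject
Unique solution: (0,1)=live, (0,4)=live, (2,4)=dead, (3,3)=dead.
Check: live-neighbor counts of every cell in the completed generation 0:
54444
45324
44423
44434
55334
74455
Applying B3/S23 to generation 0 with these counts gives:
.....
..##.
....#
...#.
..##.
.....
which matches the target exactly.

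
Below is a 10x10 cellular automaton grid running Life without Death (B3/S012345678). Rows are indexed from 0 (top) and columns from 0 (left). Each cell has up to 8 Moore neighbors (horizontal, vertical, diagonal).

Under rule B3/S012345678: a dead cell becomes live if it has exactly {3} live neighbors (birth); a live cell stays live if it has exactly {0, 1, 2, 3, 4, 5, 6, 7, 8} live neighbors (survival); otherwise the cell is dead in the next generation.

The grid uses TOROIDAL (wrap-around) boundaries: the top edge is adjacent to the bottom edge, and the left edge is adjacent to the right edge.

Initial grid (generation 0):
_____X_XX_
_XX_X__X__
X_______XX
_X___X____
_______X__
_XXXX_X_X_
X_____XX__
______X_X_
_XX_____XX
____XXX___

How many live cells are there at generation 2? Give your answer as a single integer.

Simulating step by step:
Generation 0 (given above): 31 live cells
Generation 1: 53 live cells
___X_X_XX_
XXX_X_XX__
X_X_____XX
XX___X__XX
_X_XXXXX__
_XXXXXX_X_
XXXX__XXXX
XX____X_X_
_XX___X_XX
____XXX__X
Generation 2: 67 live cells
XXXX_X_XXX
XXX_XXXX__
X_XX_XX_XX
XX_X_X__XX
_X_XXXXX__
_XXXXXX_X_
XXXX__XXXX
XX_X_XX_X_
_XX___X_XX
X_XXXXX__X
Population at generation 2: 67

Answer: 67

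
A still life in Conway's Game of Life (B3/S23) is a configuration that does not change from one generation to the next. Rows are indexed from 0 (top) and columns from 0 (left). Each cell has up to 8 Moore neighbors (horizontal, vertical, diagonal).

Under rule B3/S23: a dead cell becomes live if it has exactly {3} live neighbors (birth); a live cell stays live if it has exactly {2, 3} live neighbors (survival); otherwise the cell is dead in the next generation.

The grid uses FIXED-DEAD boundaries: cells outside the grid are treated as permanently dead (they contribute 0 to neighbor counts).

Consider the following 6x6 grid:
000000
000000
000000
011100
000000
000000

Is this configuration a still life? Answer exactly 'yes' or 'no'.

Compute generation 1 and compare to generation 0 (given above):
Generation 1:
000000
000000
001000
001000
001000
000000
Cell (2,2) differs: gen0=0 vs gen1=1 -> NOT a still life.

Answer: no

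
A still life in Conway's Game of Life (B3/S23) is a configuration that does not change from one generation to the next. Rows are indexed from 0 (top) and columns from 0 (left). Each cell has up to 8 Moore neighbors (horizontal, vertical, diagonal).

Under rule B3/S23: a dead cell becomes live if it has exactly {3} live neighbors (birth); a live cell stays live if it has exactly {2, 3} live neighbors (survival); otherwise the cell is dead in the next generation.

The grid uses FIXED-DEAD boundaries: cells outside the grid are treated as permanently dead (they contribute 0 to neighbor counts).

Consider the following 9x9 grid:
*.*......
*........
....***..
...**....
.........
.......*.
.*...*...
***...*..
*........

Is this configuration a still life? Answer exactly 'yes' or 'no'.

Compute generation 1 and compare to generation 0 (given above):
Generation 1:
.*.......
.*...*...
...***...
...**....
.........
.........
***...*..
*.*......
*........
Cell (0,0) differs: gen0=1 vs gen1=0 -> NOT a still life.

Answer: no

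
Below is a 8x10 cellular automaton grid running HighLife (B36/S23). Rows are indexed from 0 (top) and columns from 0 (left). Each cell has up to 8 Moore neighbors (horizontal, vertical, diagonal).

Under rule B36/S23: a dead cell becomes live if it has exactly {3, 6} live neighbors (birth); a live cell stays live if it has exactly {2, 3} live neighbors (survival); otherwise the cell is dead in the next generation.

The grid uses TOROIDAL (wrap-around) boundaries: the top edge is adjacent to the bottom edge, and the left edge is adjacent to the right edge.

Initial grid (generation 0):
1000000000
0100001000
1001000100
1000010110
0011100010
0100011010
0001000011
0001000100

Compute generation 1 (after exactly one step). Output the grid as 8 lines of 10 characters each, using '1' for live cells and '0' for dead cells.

Answer: 0000000000
1100000000
1100000111
0110001110
0111100010
0000010010
0010101011
0000000011

Derivation:
Simulating step by step:
Generation 0 (given above): 23 live cells
Generation 1: 26 live cells
(generation 1 grid is the final answer)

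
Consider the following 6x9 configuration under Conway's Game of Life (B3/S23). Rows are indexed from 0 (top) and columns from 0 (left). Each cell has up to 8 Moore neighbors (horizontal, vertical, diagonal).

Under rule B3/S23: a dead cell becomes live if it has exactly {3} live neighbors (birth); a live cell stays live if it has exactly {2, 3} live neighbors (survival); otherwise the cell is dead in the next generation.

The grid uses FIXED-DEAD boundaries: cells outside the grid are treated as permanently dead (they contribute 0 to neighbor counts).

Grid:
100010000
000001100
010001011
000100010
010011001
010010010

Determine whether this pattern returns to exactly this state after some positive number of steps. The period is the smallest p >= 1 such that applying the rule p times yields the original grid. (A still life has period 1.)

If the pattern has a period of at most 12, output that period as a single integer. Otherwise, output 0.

Simulating and comparing each generation to the original:
Gen 0 (original, given above): 17 live cells
Gen 1: 21 live cells, differs from original
Gen 2: 11 live cells, differs from original
Gen 3: 13 live cells, differs from original
Gen 4: 8 live cells, differs from original
Gen 5: 7 live cells, differs from original
Gen 6: 4 live cells, differs from original
Gen 7: 4 live cells, differs from original
Gen 8: 4 live cells, differs from original
Gen 9: 7 live cells, differs from original
Gen 10: 6 live cells, differs from original
Gen 11: 6 live cells, differs from original
Gen 12: 8 live cells, differs from original
No period found within 12 steps.

Answer: 0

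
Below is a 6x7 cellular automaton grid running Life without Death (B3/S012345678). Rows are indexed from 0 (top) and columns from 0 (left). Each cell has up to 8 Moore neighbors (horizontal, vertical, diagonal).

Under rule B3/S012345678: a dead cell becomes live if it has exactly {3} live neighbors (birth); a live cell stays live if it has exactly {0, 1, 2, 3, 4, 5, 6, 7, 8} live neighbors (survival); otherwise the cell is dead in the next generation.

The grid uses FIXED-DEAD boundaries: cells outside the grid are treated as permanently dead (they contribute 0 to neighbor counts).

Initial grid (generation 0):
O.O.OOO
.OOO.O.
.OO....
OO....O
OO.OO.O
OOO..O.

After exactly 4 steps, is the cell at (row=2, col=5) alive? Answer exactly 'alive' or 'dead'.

Answer: dead

Derivation:
Simulating step by step:
Generation 0 (given above): 23 live cells
Generation 1: 30 live cells
O.O.OOO
OOOO.OO
.OOO...
OO.O.OO
OO.OO.O
OOOOOO.
Generation 2: 30 live cells
O.O.OOO
OOOO.OO
.OOO...
OO.O.OO
OO.OO.O
OOOOOO.
Generation 3: 30 live cells
O.O.OOO
OOOO.OO
.OOO...
OO.O.OO
OO.OO.O
OOOOOO.
Generation 4: 30 live cells
O.O.OOO
OOOO.OO
.OOO...
OO.O.OO
OO.OO.O
OOOOOO.

Cell (2,5) at generation 4: 0 -> dead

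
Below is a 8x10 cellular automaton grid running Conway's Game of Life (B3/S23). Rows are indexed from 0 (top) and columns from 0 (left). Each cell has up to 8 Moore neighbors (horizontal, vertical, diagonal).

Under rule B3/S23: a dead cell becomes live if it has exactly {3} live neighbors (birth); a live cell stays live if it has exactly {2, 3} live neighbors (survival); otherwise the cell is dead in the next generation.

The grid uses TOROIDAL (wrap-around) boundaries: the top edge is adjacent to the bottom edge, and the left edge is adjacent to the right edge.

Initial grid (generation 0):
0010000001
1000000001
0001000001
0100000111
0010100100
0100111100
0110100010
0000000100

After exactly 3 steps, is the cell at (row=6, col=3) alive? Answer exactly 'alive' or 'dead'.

Answer: dead

Derivation:
Simulating step by step:
Generation 0 (given above): 23 live cells
Generation 1: 30 live cells
1000000011
1000000011
0000000000
1011000101
1111100000
0100101110
0111100010
0111000010
Generation 2: 22 live cells
0010000100
1000000010
0100000000
1000100001
0000111000
0000000111
1000110011
0000100110
Generation 3: 22 live cells
0000000101
0100000000
0100000000
1000100000
1000111100
1000000100
1000111000
0001111100

Cell (6,3) at generation 3: 0 -> dead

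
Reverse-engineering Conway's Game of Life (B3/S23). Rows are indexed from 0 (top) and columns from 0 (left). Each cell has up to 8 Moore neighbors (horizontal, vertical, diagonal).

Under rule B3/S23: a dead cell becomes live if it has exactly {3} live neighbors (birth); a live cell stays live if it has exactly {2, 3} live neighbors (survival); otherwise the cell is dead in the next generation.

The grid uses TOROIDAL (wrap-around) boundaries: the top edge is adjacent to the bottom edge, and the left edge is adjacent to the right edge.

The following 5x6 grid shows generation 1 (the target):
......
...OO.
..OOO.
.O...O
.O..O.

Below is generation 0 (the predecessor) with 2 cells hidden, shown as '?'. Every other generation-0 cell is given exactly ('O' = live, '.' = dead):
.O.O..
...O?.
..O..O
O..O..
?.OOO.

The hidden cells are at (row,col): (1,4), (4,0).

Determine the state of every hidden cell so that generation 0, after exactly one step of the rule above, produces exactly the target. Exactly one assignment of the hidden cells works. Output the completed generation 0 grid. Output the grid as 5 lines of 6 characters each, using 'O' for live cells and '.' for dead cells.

Hidden generation-0 cells (in order): (1,4), (4,0).
A hidden cell only influences target cells in its own 3x3 neighborhood. Try each of the 2^2 = 4 assignments, step the completed generation 0 forward once under B3/S23, and compare with the target:
  (1,4)=. (4,0)=. -> step reproduces the target at every cell -> ACCEPT
  (1,4)=. (4,0)=O -> step gives (0,1)='O' but target has '.' -> reject
  (1,4)=O (4,0)=. -> step gives (2,3)='.' but target has 'O' -> reject
  (1,4)=O (4,0)=O -> step gives (0,1)='O' but target has '.' -> reject
Unique solution: (1,4)=dead, (4,0)=dead.
Check: live-neighbor counts of every cell in the completed generation 0:
115441
224231
222331
134443
234432
Applying B3/S23 to generation 0 with these counts gives:
......
...OO.
..OOO.
.O...O
.O..O.
which matches the target exactly.

Answer: .O.O..
...O..
..O..O
O..O..
..OOO.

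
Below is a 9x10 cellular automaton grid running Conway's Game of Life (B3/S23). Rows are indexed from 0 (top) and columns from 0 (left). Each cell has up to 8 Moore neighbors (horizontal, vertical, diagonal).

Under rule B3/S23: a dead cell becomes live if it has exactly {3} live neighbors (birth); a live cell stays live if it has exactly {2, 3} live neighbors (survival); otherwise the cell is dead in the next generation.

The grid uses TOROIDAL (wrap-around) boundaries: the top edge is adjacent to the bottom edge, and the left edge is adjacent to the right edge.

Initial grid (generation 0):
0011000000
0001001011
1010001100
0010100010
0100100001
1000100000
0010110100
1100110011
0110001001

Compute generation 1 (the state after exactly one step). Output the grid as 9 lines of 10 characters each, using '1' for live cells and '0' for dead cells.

Answer: 1101000111
0101001011
0110011000
1010010111
1100110001
1100100000
0000001010
0000100111
0000110011

Derivation:
Simulating step by step:
Generation 0 (given above): 32 live cells
Generation 1: 39 live cells
(generation 1 grid is the final answer)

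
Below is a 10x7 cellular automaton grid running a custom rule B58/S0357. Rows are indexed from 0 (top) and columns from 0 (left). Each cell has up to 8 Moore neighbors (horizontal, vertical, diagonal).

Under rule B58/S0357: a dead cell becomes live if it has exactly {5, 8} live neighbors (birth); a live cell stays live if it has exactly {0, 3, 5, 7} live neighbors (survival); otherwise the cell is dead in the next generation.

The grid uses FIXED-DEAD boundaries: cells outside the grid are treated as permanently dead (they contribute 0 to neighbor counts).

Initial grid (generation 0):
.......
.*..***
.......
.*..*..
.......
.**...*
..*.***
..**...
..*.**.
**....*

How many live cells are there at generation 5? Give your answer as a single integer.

Answer: 3

Derivation:
Simulating step by step:
Generation 0 (given above): 21 live cells
Generation 1: 10 live cells
.......
.*.....
.......
.*..*..
.......
.......
...*.*.
..****.
..*....
.......
Generation 2: 6 live cells
.......
.*.....
.......
.*..*..
.......
.......
...**..
..*....
.......
.......
Generation 3: 3 live cells
.......
.*.....
.......
.*..*..
.......
.......
.......
.......
.......
.......
Generation 4: 3 live cells
.......
.*.....
.......
.*..*..
.......
.......
.......
.......
.......
.......
Generation 5: 3 live cells
.......
.*.....
.......
.*..*..
.......
.......
.......
.......
.......
.......
Population at generation 5: 3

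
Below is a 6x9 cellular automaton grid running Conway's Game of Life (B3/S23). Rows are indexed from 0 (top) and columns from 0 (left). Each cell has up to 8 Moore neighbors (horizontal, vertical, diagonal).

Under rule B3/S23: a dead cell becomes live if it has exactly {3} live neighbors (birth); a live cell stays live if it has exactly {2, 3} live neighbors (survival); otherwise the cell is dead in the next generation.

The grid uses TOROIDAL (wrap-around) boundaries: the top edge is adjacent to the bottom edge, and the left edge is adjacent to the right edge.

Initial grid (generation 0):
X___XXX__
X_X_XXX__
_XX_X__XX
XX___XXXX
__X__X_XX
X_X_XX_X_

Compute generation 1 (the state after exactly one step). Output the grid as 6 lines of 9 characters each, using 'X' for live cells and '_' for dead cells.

Answer: X______X_
X_X______
__X_X____
___XXX___
__XX_____
X______X_

Derivation:
Simulating step by step:
Generation 0 (given above): 29 live cells
Generation 1: 13 live cells
(generation 1 grid is the final answer)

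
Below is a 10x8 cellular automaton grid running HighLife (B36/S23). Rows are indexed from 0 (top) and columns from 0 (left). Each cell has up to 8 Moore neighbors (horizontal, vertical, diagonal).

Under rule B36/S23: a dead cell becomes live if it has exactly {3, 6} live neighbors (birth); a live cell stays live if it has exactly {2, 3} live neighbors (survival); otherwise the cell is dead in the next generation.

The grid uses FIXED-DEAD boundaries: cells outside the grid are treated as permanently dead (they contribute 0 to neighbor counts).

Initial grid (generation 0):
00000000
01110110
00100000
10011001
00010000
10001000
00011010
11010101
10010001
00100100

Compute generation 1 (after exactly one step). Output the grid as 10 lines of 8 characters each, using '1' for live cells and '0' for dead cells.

Answer: 00100000
01110000
00000110
00111000
00010000
00001100
11110010
11010101
10010000
00000000

Derivation:
Simulating step by step:
Generation 0 (given above): 26 live cells
Generation 1: 24 live cells
(generation 1 grid is the final answer)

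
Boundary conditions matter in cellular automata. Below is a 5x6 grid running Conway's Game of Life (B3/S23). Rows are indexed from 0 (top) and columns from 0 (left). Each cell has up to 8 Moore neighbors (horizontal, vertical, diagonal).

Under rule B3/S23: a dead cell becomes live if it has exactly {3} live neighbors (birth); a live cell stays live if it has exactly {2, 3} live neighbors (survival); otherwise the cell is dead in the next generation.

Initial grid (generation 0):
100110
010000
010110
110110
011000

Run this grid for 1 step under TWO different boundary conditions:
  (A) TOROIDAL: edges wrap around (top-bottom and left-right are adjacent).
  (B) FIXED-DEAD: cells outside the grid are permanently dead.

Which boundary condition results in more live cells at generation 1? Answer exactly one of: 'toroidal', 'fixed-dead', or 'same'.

Answer: toroidal

Derivation:
Under TOROIDAL boundary, generation 1:
100100
110001
010111
100011
000000
Population = 12

Under FIXED-DEAD boundary, generation 1:
000000
110000
010110
100010
111100
Population = 11

Comparison: toroidal=12, fixed-dead=11 -> toroidal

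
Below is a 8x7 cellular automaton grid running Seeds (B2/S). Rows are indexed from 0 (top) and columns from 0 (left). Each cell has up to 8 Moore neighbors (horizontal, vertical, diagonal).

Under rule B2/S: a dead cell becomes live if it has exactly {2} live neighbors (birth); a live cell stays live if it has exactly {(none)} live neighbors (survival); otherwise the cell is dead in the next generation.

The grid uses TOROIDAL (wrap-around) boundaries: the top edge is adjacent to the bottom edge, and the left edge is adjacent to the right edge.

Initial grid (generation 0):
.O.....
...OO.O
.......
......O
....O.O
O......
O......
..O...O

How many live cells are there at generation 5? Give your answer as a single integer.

Answer: 9

Derivation:
Simulating step by step:
Generation 0 (given above): 11 live cells
Generation 1: 12 live cells
....O.O
O.O..O.
O..OO.O
O......
.......
.O...O.
.......
.......
Generation 2: 12 live cells
OO.O...
.......
..O....
.O.OOO.
OO....O
.......
.......
.....O.
Generation 3: 15 live cells
..O.O.O
O..O...
.O...O.
.......
...O...
.O....O
.......
OOO.O.O
Generation 4: 11 live cells
.......
.......
O.O.O.O
..O.O..
O.O....
O.O....
...O...
.......
Generation 5: 9 live cells
.......
OO.O.OO
.......
.......
......O
......O
.OO....
.......
Population at generation 5: 9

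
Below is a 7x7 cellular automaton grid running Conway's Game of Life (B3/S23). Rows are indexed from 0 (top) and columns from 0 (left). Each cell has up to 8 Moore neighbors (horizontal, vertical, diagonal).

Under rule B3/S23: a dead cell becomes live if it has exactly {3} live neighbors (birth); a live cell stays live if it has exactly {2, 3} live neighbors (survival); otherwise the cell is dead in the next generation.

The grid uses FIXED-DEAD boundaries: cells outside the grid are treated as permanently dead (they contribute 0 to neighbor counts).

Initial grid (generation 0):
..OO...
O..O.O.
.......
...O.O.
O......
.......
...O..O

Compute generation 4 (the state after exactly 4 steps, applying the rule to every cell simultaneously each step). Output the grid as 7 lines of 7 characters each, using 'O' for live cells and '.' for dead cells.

Answer: .......
...O...
...O...
.......
.......
.......
.......

Derivation:
Simulating step by step:
Generation 0 (given above): 10 live cells
Generation 1: 6 live cells
..OOO..
..OOO..
.......
.......
.......
.......
.......
Generation 2: 5 live cells
..O.O..
..O.O..
...O...
.......
.......
.......
.......
Generation 3: 3 live cells
.......
..O.O..
...O...
.......
.......
.......
.......
Generation 4: 2 live cells
(generation 4 grid is the final answer)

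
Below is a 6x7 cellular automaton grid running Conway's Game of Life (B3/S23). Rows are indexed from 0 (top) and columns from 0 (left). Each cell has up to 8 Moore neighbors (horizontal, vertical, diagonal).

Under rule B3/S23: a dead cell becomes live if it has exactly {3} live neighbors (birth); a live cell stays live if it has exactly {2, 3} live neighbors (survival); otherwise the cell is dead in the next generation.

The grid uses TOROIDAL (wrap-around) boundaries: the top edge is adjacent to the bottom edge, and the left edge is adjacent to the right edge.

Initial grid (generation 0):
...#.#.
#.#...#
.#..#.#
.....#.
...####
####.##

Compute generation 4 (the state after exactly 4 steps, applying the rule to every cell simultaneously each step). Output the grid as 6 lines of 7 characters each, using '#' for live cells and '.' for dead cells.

Simulating step by step:
Generation 0 (given above): 19 live cells
Generation 1: 16 live cells
...#.#.
#####.#
.#....#
#..#...
.#.#...
##.....
Generation 2: 15 live cells
...#.#.
.#.##.#
....###
##.....
.#.....
##..#..
Generation 3: 22 live cells
.#.#.##
#.##..#
.####.#
##...##
..#....
###.#..
Generation 4: 12 live cells
(generation 4 grid is the final answer)

Answer: .....#.
.......
....#..
....###
..##.#.
#...###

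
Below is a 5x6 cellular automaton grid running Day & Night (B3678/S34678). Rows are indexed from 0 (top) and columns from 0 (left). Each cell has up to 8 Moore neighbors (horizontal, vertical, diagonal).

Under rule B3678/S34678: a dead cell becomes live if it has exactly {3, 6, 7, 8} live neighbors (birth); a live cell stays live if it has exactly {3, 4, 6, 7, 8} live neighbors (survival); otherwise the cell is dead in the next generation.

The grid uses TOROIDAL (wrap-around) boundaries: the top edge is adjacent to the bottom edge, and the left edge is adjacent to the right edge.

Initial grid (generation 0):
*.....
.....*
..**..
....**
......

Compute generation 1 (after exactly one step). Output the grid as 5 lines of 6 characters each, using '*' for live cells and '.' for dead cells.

Answer: ......
......
.....*
...*..
.....*

Derivation:
Simulating step by step:
Generation 0 (given above): 6 live cells
Generation 1: 3 live cells
(generation 1 grid is the final answer)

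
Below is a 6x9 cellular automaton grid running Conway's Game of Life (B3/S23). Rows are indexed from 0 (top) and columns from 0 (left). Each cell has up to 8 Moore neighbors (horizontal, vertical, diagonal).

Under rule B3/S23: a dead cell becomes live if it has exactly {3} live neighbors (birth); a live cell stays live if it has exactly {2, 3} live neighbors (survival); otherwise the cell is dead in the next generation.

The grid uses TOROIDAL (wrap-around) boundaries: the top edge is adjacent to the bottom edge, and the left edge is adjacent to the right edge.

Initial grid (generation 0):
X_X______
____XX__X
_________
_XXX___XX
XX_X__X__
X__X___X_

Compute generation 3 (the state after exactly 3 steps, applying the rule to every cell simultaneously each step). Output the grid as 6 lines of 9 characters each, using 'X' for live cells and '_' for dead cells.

Simulating step by step:
Generation 0 (given above): 17 live cells
Generation 1: 19 live cells
XX_XX____
_________
X_XXX__XX
_X_X___XX
___XX_X__
X__X_____
Generation 2: 22 live cells
XXXXX____
_________
XXXXX__X_
_X___XX__
X__XX__XX
XX___X___
Generation 3: 19 live cells
(generation 3 grid is the final answer)

Answer: X_XXX____
________X
XXXXXXX__
_____XX__
__X_X__XX
_____X___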